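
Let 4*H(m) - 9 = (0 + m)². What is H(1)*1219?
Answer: 6095/2 ≈ 3047.5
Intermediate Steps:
H(m) = 9/4 + m²/4 (H(m) = 9/4 + (0 + m)²/4 = 9/4 + m²/4)
H(1)*1219 = (9/4 + (¼)*1²)*1219 = (9/4 + (¼)*1)*1219 = (9/4 + ¼)*1219 = (5/2)*1219 = 6095/2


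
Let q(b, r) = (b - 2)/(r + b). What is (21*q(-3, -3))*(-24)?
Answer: -420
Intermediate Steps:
q(b, r) = (-2 + b)/(b + r)
(21*q(-3, -3))*(-24) = (21*((-2 - 3)/(-3 - 3)))*(-24) = (21*(-5/(-6)))*(-24) = (21*(-1/6*(-5)))*(-24) = (21*(5/6))*(-24) = (35/2)*(-24) = -420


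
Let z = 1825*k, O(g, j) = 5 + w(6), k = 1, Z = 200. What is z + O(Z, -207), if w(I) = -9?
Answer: 1821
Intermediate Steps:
O(g, j) = -4 (O(g, j) = 5 - 9 = -4)
z = 1825 (z = 1825*1 = 1825)
z + O(Z, -207) = 1825 - 4 = 1821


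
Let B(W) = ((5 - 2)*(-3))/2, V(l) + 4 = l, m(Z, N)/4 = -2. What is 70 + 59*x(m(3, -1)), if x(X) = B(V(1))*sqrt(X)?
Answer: 70 - 531*I*sqrt(2) ≈ 70.0 - 750.95*I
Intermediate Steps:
m(Z, N) = -8 (m(Z, N) = 4*(-2) = -8)
V(l) = -4 + l
B(W) = -9/2 (B(W) = (3*(-3))*(1/2) = -9*1/2 = -9/2)
x(X) = -9*sqrt(X)/2
70 + 59*x(m(3, -1)) = 70 + 59*(-9*I*sqrt(2)) = 70 - 531*I*sqrt(2)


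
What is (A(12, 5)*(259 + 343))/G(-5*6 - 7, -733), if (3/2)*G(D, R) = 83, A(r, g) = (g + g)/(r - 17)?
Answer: -1806/83 ≈ -21.759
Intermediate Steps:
A(r, g) = 2*g/(-17 + r) (A(r, g) = (2*g)/(-17 + r) = 2*g/(-17 + r))
G(D, R) = 166/3 (G(D, R) = (⅔)*83 = 166/3)
(A(12, 5)*(259 + 343))/G(-5*6 - 7, -733) = ((2*5/(-17 + 12))*(259 + 343))/(166/3) = ((2*5/(-5))*602)*(3/166) = ((2*5*(-⅕))*602)*(3/166) = -2*602*(3/166) = -1204*3/166 = -1806/83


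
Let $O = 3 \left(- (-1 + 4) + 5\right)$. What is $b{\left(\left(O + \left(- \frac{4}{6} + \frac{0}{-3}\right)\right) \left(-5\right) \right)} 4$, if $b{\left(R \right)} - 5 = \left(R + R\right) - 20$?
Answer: $- \frac{820}{3} \approx -273.33$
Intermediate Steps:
$O = 6$ ($O = 3 \left(\left(-1\right) 3 + 5\right) = 3 \left(-3 + 5\right) = 3 \cdot 2 = 6$)
$b{\left(R \right)} = -15 + 2 R$ ($b{\left(R \right)} = 5 + \left(\left(R + R\right) - 20\right) = 5 + \left(2 R - 20\right) = 5 + \left(-20 + 2 R\right) = -15 + 2 R$)
$b{\left(\left(O + \left(- \frac{4}{6} + \frac{0}{-3}\right)\right) \left(-5\right) \right)} 4 = \left(-15 + 2 \left(6 + \left(- \frac{4}{6} + \frac{0}{-3}\right)\right) \left(-5\right)\right) 4 = \left(-15 + 2 \left(6 + \left(\left(-4\right) \frac{1}{6} + 0 \left(- \frac{1}{3}\right)\right)\right) \left(-5\right)\right) 4 = \left(-15 + 2 \left(6 + \left(- \frac{2}{3} + 0\right)\right) \left(-5\right)\right) 4 = \left(-15 + 2 \left(6 - \frac{2}{3}\right) \left(-5\right)\right) 4 = \left(-15 + 2 \cdot \frac{16}{3} \left(-5\right)\right) 4 = \left(-15 + 2 \left(- \frac{80}{3}\right)\right) 4 = \left(-15 - \frac{160}{3}\right) 4 = \left(- \frac{205}{3}\right) 4 = - \frac{820}{3}$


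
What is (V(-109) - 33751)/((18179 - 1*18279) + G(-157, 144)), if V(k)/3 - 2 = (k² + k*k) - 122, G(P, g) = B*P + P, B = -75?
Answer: 37175/11518 ≈ 3.2276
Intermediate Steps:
G(P, g) = -74*P (G(P, g) = -75*P + P = -74*P)
V(k) = -360 + 6*k² (V(k) = 6 + 3*((k² + k*k) - 122) = 6 + 3*((k² + k²) - 122) = 6 + 3*(2*k² - 122) = 6 + 3*(-122 + 2*k²) = 6 + (-366 + 6*k²) = -360 + 6*k²)
(V(-109) - 33751)/((18179 - 1*18279) + G(-157, 144)) = ((-360 + 6*(-109)²) - 33751)/((18179 - 1*18279) - 74*(-157)) = ((-360 + 6*11881) - 33751)/((18179 - 18279) + 11618) = ((-360 + 71286) - 33751)/(-100 + 11618) = (70926 - 33751)/11518 = 37175*(1/11518) = 37175/11518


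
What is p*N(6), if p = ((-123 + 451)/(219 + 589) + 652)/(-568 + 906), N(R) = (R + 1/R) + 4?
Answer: 4019473/204828 ≈ 19.624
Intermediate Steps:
N(R) = 4 + R + 1/R
p = 65893/34138 (p = (328/808 + 652)/338 = (328*(1/808) + 652)*(1/338) = (41/101 + 652)*(1/338) = (65893/101)*(1/338) = 65893/34138 ≈ 1.9302)
p*N(6) = 65893*(4 + 6 + 1/6)/34138 = (65893/34138)*(61/6) = 4019473/204828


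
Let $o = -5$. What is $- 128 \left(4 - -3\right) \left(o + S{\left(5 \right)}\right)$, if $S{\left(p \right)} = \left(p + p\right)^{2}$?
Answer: $-85120$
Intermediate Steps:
$S{\left(p \right)} = 4 p^{2}$ ($S{\left(p \right)} = \left(2 p\right)^{2} = 4 p^{2}$)
$- 128 \left(4 - -3\right) \left(o + S{\left(5 \right)}\right) = - 128 \left(4 - -3\right) \left(-5 + 4 \cdot 5^{2}\right) = - 128 \left(4 + 3\right) \left(-5 + 4 \cdot 25\right) = - 128 \cdot 7 \left(-5 + 100\right) = - 128 \cdot 7 \cdot 95 = \left(-128\right) 665 = -85120$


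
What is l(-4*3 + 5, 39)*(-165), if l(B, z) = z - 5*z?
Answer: 25740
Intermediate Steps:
l(B, z) = -4*z
l(-4*3 + 5, 39)*(-165) = -4*39*(-165) = -156*(-165) = 25740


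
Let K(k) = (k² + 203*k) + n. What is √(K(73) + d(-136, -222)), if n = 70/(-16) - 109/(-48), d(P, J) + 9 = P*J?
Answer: √7247361/12 ≈ 224.34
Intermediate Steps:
d(P, J) = -9 + J*P (d(P, J) = -9 + P*J = -9 + J*P)
n = -101/48 (n = 70*(-1/16) - 109*(-1/48) = -35/8 + 109/48 = -101/48 ≈ -2.1042)
K(k) = -101/48 + k² + 203*k (K(k) = (k² + 203*k) - 101/48 = -101/48 + k² + 203*k)
√(K(73) + d(-136, -222)) = √((-101/48 + 73² + 203*73) + (-9 - 222*(-136))) = √((-101/48 + 5329 + 14819) + (-9 + 30192)) = √(967003/48 + 30183) = √(2415787/48) = √7247361/12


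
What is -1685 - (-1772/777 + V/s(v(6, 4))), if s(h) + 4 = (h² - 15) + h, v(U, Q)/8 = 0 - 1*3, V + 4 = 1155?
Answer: -697777436/414141 ≈ -1684.9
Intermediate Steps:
V = 1151 (V = -4 + 1155 = 1151)
v(U, Q) = -24 (v(U, Q) = 8*(0 - 1*3) = 8*(0 - 3) = 8*(-3) = -24)
s(h) = -19 + h + h² (s(h) = -4 + ((h² - 15) + h) = -4 + ((-15 + h²) + h) = -4 + (-15 + h + h²) = -19 + h + h²)
-1685 - (-1772/777 + V/s(v(6, 4))) = -1685 - (-1772/777 + 1151/(-19 - 24 + (-24)²)) = -1685 - (-1772*1/777 + 1151/(-19 - 24 + 576)) = -1685 - (-1772/777 + 1151/533) = -1685 - 1*(-50149/414141) = -1685 + 50149/414141 = -697777436/414141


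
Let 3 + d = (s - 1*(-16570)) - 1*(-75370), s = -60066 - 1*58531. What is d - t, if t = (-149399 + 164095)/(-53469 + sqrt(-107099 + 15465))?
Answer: -76220836582276/2859025595 + 14696*I*sqrt(91634)/2859025595 ≈ -26660.0 + 0.001556*I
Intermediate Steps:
t = 14696/(-53469 + I*sqrt(91634)) (t = 14696/(-53469 + sqrt(-91634)) = 14696/(-53469 + I*sqrt(91634)) ≈ -0.27484 - 0.001556*I)
s = -118597 (s = -60066 - 58531 = -118597)
d = -26660 (d = -3 + ((-118597 - 1*(-16570)) - 1*(-75370)) = -3 + ((-118597 + 16570) + 75370) = -3 + (-102027 + 75370) = -3 - 26657 = -26660)
d - t = -26660 - (-785780424/2859025595 - 14696*I*sqrt(91634)/2859025595) = -26660 + (785780424/2859025595 + 14696*I*sqrt(91634)/2859025595) = -76220836582276/2859025595 + 14696*I*sqrt(91634)/2859025595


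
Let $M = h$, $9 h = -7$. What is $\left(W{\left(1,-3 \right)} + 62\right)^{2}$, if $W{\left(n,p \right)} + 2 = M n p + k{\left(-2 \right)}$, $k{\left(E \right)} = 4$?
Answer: $\frac{39601}{9} \approx 4400.1$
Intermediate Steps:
$h = - \frac{7}{9}$ ($h = \frac{1}{9} \left(-7\right) = - \frac{7}{9} \approx -0.77778$)
$M = - \frac{7}{9} \approx -0.77778$
$W{\left(n,p \right)} = 2 - \frac{7 n p}{9}$ ($W{\left(n,p \right)} = -2 + \left(- \frac{7 n}{9} p + 4\right) = -2 - \left(-4 + \frac{7 n p}{9}\right) = 2 - \frac{7 n p}{9}$)
$\left(W{\left(1,-3 \right)} + 62\right)^{2} = \left(\left(2 - \frac{7}{9} \left(-3\right)\right) + 62\right)^{2} = \left(\left(2 + \frac{7}{3}\right) + 62\right)^{2} = \left(\frac{13}{3} + 62\right)^{2} = \left(\frac{199}{3}\right)^{2} = \frac{39601}{9}$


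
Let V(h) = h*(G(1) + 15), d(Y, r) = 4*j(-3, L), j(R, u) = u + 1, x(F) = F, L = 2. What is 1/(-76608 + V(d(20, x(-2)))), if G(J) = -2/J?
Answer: -1/76452 ≈ -1.3080e-5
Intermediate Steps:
j(R, u) = 1 + u
d(Y, r) = 12 (d(Y, r) = 4*(1 + 2) = 4*3 = 12)
V(h) = 13*h (V(h) = h*(-2/1 + 15) = h*(-2*1 + 15) = h*(-2 + 15) = h*13 = 13*h)
1/(-76608 + V(d(20, x(-2)))) = 1/(-76608 + 13*12) = 1/(-76608 + 156) = 1/(-76452) = -1/76452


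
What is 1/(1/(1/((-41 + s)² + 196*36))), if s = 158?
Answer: 1/20745 ≈ 4.8204e-5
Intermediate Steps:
1/(1/(1/((-41 + s)² + 196*36))) = 1/(1/(1/((-41 + 158)² + 196*36))) = 1/(1/(1/(117² + 7056))) = 1/(1/(1/(13689 + 7056))) = 1/(1/(1/20745)) = 1/20745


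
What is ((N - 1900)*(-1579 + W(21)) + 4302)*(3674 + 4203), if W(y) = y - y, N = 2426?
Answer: -6508387004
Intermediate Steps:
W(y) = 0
((N - 1900)*(-1579 + W(21)) + 4302)*(3674 + 4203) = ((2426 - 1900)*(-1579 + 0) + 4302)*(3674 + 4203) = (526*(-1579) + 4302)*7877 = (-830554 + 4302)*7877 = -826252*7877 = -6508387004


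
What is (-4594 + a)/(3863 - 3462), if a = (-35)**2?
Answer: -3369/401 ≈ -8.4015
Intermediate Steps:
a = 1225
(-4594 + a)/(3863 - 3462) = (-4594 + 1225)/(3863 - 3462) = -3369/401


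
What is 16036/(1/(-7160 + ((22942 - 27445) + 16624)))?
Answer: 79554596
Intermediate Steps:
16036/(1/(-7160 + ((22942 - 27445) + 16624))) = 16036/(1/(-7160 + (-4503 + 16624))) = 16036/(1/(-7160 + 12121)) = 16036/(1/4961) = 16036*4961 = 79554596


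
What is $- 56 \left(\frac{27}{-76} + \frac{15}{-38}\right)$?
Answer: $42$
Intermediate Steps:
$- 56 \left(\frac{27}{-76} + \frac{15}{-38}\right) = - 56 \left(27 \left(- \frac{1}{76}\right) + 15 \left(- \frac{1}{38}\right)\right) = - 56 \left(- \frac{27}{76} - \frac{15}{38}\right) = \left(-56\right) \left(- \frac{3}{4}\right) = 42$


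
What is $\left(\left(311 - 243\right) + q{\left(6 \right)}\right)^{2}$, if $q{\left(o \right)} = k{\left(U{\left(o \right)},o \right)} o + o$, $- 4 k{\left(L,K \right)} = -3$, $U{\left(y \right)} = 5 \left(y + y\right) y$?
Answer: $\frac{24649}{4} \approx 6162.3$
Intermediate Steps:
$U{\left(y \right)} = 10 y^{2}$ ($U{\left(y \right)} = 5 \cdot 2 y y = 10 y y = 10 y^{2}$)
$k{\left(L,K \right)} = \frac{3}{4}$ ($k{\left(L,K \right)} = \left(- \frac{1}{4}\right) \left(-3\right) = \frac{3}{4}$)
$q{\left(o \right)} = \frac{7 o}{4}$ ($q{\left(o \right)} = \frac{3 o}{4} + o = \frac{7 o}{4}$)
$\left(\left(311 - 243\right) + q{\left(6 \right)}\right)^{2} = \left(\left(311 - 243\right) + \frac{7}{4} \cdot 6\right)^{2} = \left(\left(311 - 243\right) + \frac{21}{2}\right)^{2} = \left(68 + \frac{21}{2}\right)^{2} = \left(\frac{157}{2}\right)^{2} = \frac{24649}{4}$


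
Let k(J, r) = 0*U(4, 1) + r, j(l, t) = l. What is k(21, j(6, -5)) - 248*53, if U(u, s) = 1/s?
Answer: -13138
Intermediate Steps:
k(J, r) = r (k(J, r) = 0/1 + r = 0*1 + r = 0 + r = r)
k(21, j(6, -5)) - 248*53 = 6 - 248*53 = 6 - 13144 = -13138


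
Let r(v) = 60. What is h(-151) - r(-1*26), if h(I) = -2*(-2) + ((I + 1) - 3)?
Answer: -209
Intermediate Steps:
h(I) = 2 + I (h(I) = 4 + ((1 + I) - 3) = 4 + (-2 + I) = 2 + I)
h(-151) - r(-1*26) = (2 - 151) - 1*60 = -149 - 60 = -209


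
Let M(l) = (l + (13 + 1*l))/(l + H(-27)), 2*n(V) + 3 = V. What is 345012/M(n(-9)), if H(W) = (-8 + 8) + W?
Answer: -11385396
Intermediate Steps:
H(W) = W (H(W) = 0 + W = W)
n(V) = -3/2 + V/2
M(l) = (13 + 2*l)/(-27 + l) (M(l) = (l + (13 + 1*l))/(l - 27) = (l + (13 + l))/(-27 + l) = (13 + 2*l)/(-27 + l))
345012/M(n(-9)) = 345012/(((13 + 2*(-3/2 + (½)*(-9)))/(-27 + (-3/2 + (½)*(-9))))) = 345012/(((13 + 2*(-3/2 - 9/2))/(-27 + (-3/2 - 9/2)))) = 345012/(((13 + 2*(-6))/(-27 - 6))) = 345012/(((13 - 12)/(-33))) = 345012/((-1/33*1)) = 345012/(-1/33) = 345012*(-33) = -11385396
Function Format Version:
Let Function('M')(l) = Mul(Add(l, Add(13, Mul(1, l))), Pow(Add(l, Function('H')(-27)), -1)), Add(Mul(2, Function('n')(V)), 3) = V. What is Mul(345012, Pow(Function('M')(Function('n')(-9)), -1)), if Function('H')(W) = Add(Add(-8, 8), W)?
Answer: -11385396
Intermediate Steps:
Function('H')(W) = W (Function('H')(W) = Add(0, W) = W)
Function('n')(V) = Add(Rational(-3, 2), Mul(Rational(1, 2), V))
Function('M')(l) = Mul(Pow(Add(-27, l), -1), Add(13, Mul(2, l))) (Function('M')(l) = Mul(Add(l, Add(13, Mul(1, l))), Pow(Add(l, -27), -1)) = Mul(Add(l, Add(13, l)), Pow(Add(-27, l), -1)) = Mul(Add(13, Mul(2, l)), Pow(Add(-27, l), -1)) = Mul(Pow(Add(-27, l), -1), Add(13, Mul(2, l))))
Mul(345012, Pow(Function('M')(Function('n')(-9)), -1)) = Mul(345012, Pow(Mul(Pow(Add(-27, Add(Rational(-3, 2), Mul(Rational(1, 2), -9))), -1), Add(13, Mul(2, Add(Rational(-3, 2), Mul(Rational(1, 2), -9))))), -1)) = Mul(345012, Pow(Mul(Pow(Add(-27, Add(Rational(-3, 2), Rational(-9, 2))), -1), Add(13, Mul(2, Add(Rational(-3, 2), Rational(-9, 2))))), -1)) = Mul(345012, Pow(Mul(Pow(Add(-27, -6), -1), Add(13, Mul(2, -6))), -1)) = Mul(345012, Pow(Mul(Pow(-33, -1), Add(13, -12)), -1)) = Mul(345012, Pow(Mul(Rational(-1, 33), 1), -1)) = Mul(345012, Pow(Rational(-1, 33), -1)) = Mul(345012, -33) = -11385396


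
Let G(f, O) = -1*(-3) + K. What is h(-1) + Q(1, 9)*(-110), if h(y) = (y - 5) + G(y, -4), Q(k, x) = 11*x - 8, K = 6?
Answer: -10007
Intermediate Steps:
G(f, O) = 9 (G(f, O) = -1*(-3) + 6 = 3 + 6 = 9)
Q(k, x) = -8 + 11*x
h(y) = 4 + y (h(y) = (y - 5) + 9 = (-5 + y) + 9 = 4 + y)
h(-1) + Q(1, 9)*(-110) = (4 - 1) + (-8 + 11*9)*(-110) = 3 + (-8 + 99)*(-110) = 3 + 91*(-110) = 3 - 10010 = -10007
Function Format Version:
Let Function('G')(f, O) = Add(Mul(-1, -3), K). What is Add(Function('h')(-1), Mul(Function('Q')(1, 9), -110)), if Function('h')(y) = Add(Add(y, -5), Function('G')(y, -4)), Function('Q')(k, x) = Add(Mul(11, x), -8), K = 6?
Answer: -10007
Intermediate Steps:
Function('G')(f, O) = 9 (Function('G')(f, O) = Add(Mul(-1, -3), 6) = Add(3, 6) = 9)
Function('Q')(k, x) = Add(-8, Mul(11, x))
Function('h')(y) = Add(4, y) (Function('h')(y) = Add(Add(y, -5), 9) = Add(Add(-5, y), 9) = Add(4, y))
Add(Function('h')(-1), Mul(Function('Q')(1, 9), -110)) = Add(Add(4, -1), Mul(Add(-8, Mul(11, 9)), -110)) = Add(3, Mul(Add(-8, 99), -110)) = Add(3, Mul(91, -110)) = Add(3, -10010) = -10007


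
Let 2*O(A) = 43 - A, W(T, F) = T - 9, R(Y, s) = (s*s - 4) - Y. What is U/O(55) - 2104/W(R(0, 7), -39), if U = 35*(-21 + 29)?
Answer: -946/9 ≈ -105.11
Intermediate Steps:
R(Y, s) = -4 + s**2 - Y (R(Y, s) = (s**2 - 4) - Y = (-4 + s**2) - Y = -4 + s**2 - Y)
W(T, F) = -9 + T
O(A) = 43/2 - A/2 (O(A) = (43 - A)/2 = 43/2 - A/2)
U = 280 (U = 35*8 = 280)
U/O(55) - 2104/W(R(0, 7), -39) = 280/(43/2 - 1/2*55) - 2104/(-9 + (-4 + 7**2 - 1*0)) = 280/(43/2 - 55/2) - 2104/(-9 + (-4 + 49 + 0)) = 280/(-6) - 2104/(-9 + 45) = 280*(-1/6) - 2104/36 = -140/3 - 2104*1/36 = -140/3 - 526/9 = -946/9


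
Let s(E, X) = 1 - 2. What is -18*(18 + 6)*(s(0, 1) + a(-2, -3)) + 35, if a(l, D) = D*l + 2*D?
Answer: 467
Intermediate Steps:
s(E, X) = -1
a(l, D) = 2*D + D*l
-18*(18 + 6)*(s(0, 1) + a(-2, -3)) + 35 = -18*(18 + 6)*(-1 - 3*(2 - 2)) + 35 = -432*(-1 - 3*0) + 35 = -432*(-1 + 0) + 35 = -432*(-1) + 35 = -18*(-24) + 35 = 432 + 35 = 467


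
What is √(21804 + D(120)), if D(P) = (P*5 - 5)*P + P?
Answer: 2*√23331 ≈ 305.49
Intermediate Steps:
D(P) = P + P*(-5 + 5*P) (D(P) = (5*P - 5)*P + P = (-5 + 5*P)*P + P = P*(-5 + 5*P) + P = P + P*(-5 + 5*P))
√(21804 + D(120)) = √(21804 + 120*(-4 + 5*120)) = √(21804 + 120*(-4 + 600)) = √(21804 + 120*596) = √(21804 + 71520) = √93324 = 2*√23331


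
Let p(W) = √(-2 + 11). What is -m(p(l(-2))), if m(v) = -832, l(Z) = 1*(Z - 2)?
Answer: 832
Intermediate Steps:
l(Z) = -2 + Z (l(Z) = 1*(-2 + Z) = -2 + Z)
p(W) = 3 (p(W) = √9 = 3)
-m(p(l(-2))) = -1*(-832) = 832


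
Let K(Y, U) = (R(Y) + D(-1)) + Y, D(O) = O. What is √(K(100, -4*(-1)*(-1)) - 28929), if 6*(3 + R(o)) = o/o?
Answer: I*√1037982/6 ≈ 169.8*I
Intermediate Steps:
R(o) = -17/6 (R(o) = -3 + (o/o)/6 = -3 + (⅙)*1 = -3 + ⅙ = -17/6)
K(Y, U) = -23/6 + Y (K(Y, U) = (-17/6 - 1) + Y = -23/6 + Y)
√(K(100, -4*(-1)*(-1)) - 28929) = √((-23/6 + 100) - 28929) = √(577/6 - 28929) = √(-172997/6) = I*√1037982/6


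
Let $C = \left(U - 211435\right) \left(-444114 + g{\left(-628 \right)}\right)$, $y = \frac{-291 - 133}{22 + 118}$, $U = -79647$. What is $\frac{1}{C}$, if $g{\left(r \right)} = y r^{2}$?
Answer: $\frac{35}{16693172546908} \approx 2.0967 \cdot 10^{-12}$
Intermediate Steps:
$y = - \frac{106}{35}$ ($y = - \frac{424}{140} = \left(-424\right) \frac{1}{140} = - \frac{106}{35} \approx -3.0286$)
$g{\left(r \right)} = - \frac{106 r^{2}}{35}$
$C = \frac{16693172546908}{35}$ ($C = \left(-79647 - 211435\right) \left(-444114 - \frac{106 \left(-628\right)^{2}}{35}\right) = - 291082 \left(-444114 - \frac{41804704}{35}\right) = \left(-291082\right) \left(- \frac{57348694}{35}\right) = \frac{16693172546908}{35} \approx 4.7695 \cdot 10^{11}$)
$\frac{1}{C} = \frac{1}{\frac{16693172546908}{35}} = \frac{35}{16693172546908}$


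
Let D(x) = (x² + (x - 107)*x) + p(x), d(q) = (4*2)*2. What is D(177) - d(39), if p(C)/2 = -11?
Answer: 43681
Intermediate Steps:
p(C) = -22 (p(C) = 2*(-11) = -22)
d(q) = 16 (d(q) = 8*2 = 16)
D(x) = -22 + x² + x*(-107 + x) (D(x) = (x² + (x - 107)*x) - 22 = (x² + (-107 + x)*x) - 22 = (x² + x*(-107 + x)) - 22 = -22 + x² + x*(-107 + x))
D(177) - d(39) = (-22 - 107*177 + 2*177²) - 1*16 = (-22 - 18939 + 2*31329) - 16 = (-22 - 18939 + 62658) - 16 = 43697 - 16 = 43681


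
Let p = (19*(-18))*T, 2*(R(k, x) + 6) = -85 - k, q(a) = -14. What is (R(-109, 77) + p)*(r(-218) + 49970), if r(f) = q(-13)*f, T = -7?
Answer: 127252800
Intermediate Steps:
R(k, x) = -97/2 - k/2 (R(k, x) = -6 + (-85 - k)/2 = -6 + (-85/2 - k/2) = -97/2 - k/2)
r(f) = -14*f
p = 2394 (p = (19*(-18))*(-7) = -342*(-7) = 2394)
(R(-109, 77) + p)*(r(-218) + 49970) = ((-97/2 - ½*(-109)) + 2394)*(-14*(-218) + 49970) = ((-97/2 + 109/2) + 2394)*(3052 + 49970) = (6 + 2394)*53022 = 2400*53022 = 127252800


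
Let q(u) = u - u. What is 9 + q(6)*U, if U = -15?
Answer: 9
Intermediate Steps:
q(u) = 0
9 + q(6)*U = 9 + 0*(-15) = 9 + 0 = 9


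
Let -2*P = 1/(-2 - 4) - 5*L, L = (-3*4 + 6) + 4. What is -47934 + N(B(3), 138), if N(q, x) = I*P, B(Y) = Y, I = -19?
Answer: -574087/12 ≈ -47841.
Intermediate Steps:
L = -2 (L = (-12 + 6) + 4 = -6 + 4 = -2)
P = -59/12 (P = -(1/(-2 - 4) - 5*(-2))/2 = -(1/(-6) + 10)/2 = -(-⅙ + 10)/2 = -½*59/6 = -59/12 ≈ -4.9167)
N(q, x) = 1121/12 (N(q, x) = -19*(-59/12) = 1121/12)
-47934 + N(B(3), 138) = -47934 + 1121/12 = -574087/12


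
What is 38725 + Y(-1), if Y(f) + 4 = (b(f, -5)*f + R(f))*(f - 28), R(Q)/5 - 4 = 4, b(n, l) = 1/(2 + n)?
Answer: 37590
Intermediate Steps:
R(Q) = 40 (R(Q) = 20 + 5*4 = 20 + 20 = 40)
Y(f) = -4 + (-28 + f)*(40 + f/(2 + f)) (Y(f) = -4 + (f/(2 + f) + 40)*(f - 28) = -4 + (f/(2 + f) + 40)*(-28 + f) = -4 + (40 + f/(2 + f))*(-28 + f) = -4 + (-28 + f)*(40 + f/(2 + f)))
38725 + Y(-1) = 38725 + (-2248 - 1072*(-1) + 41*(-1)²)/(2 - 1) = 38725 + (-2248 + 1072 + 41*1)/1 = 38725 + 1*(-2248 + 1072 + 41) = 38725 + 1*(-1135) = 38725 - 1135 = 37590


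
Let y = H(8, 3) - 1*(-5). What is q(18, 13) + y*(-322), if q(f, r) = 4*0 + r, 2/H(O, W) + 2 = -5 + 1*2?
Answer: -7341/5 ≈ -1468.2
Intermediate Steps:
H(O, W) = -⅖ (H(O, W) = 2/(-2 + (-5 + 1*2)) = 2/(-2 + (-5 + 2)) = 2/(-2 - 3) = 2/(-5) = 2*(-⅕) = -⅖)
q(f, r) = r (q(f, r) = 0 + r = r)
y = 23/5 (y = -⅖ - 1*(-5) = -⅖ + 5 = 23/5 ≈ 4.6000)
q(18, 13) + y*(-322) = 13 + (23/5)*(-322) = 13 - 7406/5 = -7341/5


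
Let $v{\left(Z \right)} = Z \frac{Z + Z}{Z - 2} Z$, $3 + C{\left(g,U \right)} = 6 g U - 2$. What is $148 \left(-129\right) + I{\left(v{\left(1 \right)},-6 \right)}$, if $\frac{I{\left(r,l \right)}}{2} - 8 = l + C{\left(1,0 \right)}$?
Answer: $-19098$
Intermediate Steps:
$C{\left(g,U \right)} = -5 + 6 U g$ ($C{\left(g,U \right)} = -3 + \left(6 g U - 2\right) = -3 + \left(6 U g - 2\right) = -3 + \left(-2 + 6 U g\right) = -5 + 6 U g$)
$v{\left(Z \right)} = \frac{2 Z^{3}}{-2 + Z}$ ($v{\left(Z \right)} = Z \frac{2 Z}{-2 + Z} Z = \frac{2 Z^{2}}{-2 + Z} Z = \frac{2 Z^{3}}{-2 + Z}$)
$I{\left(r,l \right)} = 6 + 2 l$ ($I{\left(r,l \right)} = 16 + 2 \left(l - \left(5 + 0 \cdot 1\right)\right) = 16 + 2 \left(l + \left(-5 + 0\right)\right) = 16 + 2 \left(l - 5\right) = 16 + 2 \left(-5 + l\right) = 16 + \left(-10 + 2 l\right) = 6 + 2 l$)
$148 \left(-129\right) + I{\left(v{\left(1 \right)},-6 \right)} = 148 \left(-129\right) + \left(6 + 2 \left(-6\right)\right) = -19092 + \left(6 - 12\right) = -19092 - 6 = -19098$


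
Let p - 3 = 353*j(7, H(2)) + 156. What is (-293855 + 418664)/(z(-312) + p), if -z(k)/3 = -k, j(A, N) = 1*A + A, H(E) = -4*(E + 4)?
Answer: 124809/4165 ≈ 29.966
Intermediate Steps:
H(E) = -16 - 4*E (H(E) = -4*(4 + E) = -16 - 4*E)
j(A, N) = 2*A (j(A, N) = A + A = 2*A)
z(k) = 3*k (z(k) = -(-3)*k = 3*k)
p = 5101 (p = 3 + (353*(2*7) + 156) = 3 + (353*14 + 156) = 3 + (4942 + 156) = 3 + 5098 = 5101)
(-293855 + 418664)/(z(-312) + p) = (-293855 + 418664)/(3*(-312) + 5101) = 124809/(-936 + 5101) = 124809/4165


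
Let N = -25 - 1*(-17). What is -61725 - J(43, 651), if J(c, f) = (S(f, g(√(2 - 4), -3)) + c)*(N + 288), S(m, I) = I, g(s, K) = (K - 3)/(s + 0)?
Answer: -73765 - 840*I*√2 ≈ -73765.0 - 1187.9*I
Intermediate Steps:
g(s, K) = (-3 + K)/s
N = -8 (N = -25 + 17 = -8)
J(c, f) = 280*c + 840*I*√2 (J(c, f) = ((-3 - 3)/(√(2 - 4)) + c)*(-8 + 288) = (-6/√(-2) + c)*280 = (-6/(I*√2) + c)*280 = (-I*√2/2*(-6) + c)*280 = (3*I*√2 + c)*280 = (c + 3*I*√2)*280 = 280*c + 840*I*√2)
-61725 - J(43, 651) = -61725 - (280*43 + 840*I*√2) = -61725 - (12040 + 840*I*√2) = -61725 + (-12040 - 840*I*√2) = -73765 - 840*I*√2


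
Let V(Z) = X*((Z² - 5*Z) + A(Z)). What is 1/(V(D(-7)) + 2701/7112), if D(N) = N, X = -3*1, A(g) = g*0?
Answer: -7112/1789523 ≈ -0.0039742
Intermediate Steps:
A(g) = 0
X = -3
V(Z) = -3*Z² + 15*Z (V(Z) = -3*((Z² - 5*Z) + 0) = -3*(Z² - 5*Z) = -3*Z² + 15*Z)
1/(V(D(-7)) + 2701/7112) = 1/(3*(-7)*(5 - 1*(-7)) + 2701/7112) = 1/(3*(-7)*(5 + 7) + 2701*(1/7112)) = 1/(3*(-7)*12 + 2701/7112) = 1/(-252 + 2701/7112) = 1/(-1789523/7112) = -7112/1789523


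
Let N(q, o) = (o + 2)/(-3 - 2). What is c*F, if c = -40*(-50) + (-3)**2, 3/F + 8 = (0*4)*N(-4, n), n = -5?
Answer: -6027/8 ≈ -753.38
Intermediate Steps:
N(q, o) = -2/5 - o/5 (N(q, o) = (2 + o)/(-5) = (2 + o)*(-1/5) = -2/5 - o/5)
F = -3/8 (F = 3/(-8 + (0*4)*(-2/5 - 1/5*(-5))) = 3/(-8 + 0*(-2/5 + 1)) = 3/(-8 + 0*(3/5)) = 3/(-8 + 0) = 3/(-8) = 3*(-1/8) = -3/8 ≈ -0.37500)
c = 2009 (c = 2000 + 9 = 2009)
c*F = 2009*(-3/8) = -6027/8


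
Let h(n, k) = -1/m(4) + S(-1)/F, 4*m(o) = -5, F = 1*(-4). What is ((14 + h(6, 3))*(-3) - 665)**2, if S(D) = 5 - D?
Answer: 49688401/100 ≈ 4.9688e+5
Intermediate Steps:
F = -4
m(o) = -5/4 (m(o) = (1/4)*(-5) = -5/4)
h(n, k) = -7/10 (h(n, k) = -1/(-5/4) + (5 - 1*(-1))/(-4) = -1*(-4/5) + (5 + 1)*(-1/4) = 4/5 + 6*(-1/4) = 4/5 - 3/2 = -7/10)
((14 + h(6, 3))*(-3) - 665)**2 = ((14 - 7/10)*(-3) - 665)**2 = ((133/10)*(-3) - 665)**2 = (-399/10 - 665)**2 = (-7049/10)**2 = 49688401/100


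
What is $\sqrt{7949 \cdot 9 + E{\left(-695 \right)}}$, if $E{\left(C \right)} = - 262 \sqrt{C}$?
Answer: $\sqrt{71541 - 262 i \sqrt{695}} \approx 267.78 - 12.897 i$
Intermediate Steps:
$\sqrt{7949 \cdot 9 + E{\left(-695 \right)}} = \sqrt{7949 \cdot 9 - 262 \sqrt{-695}} = \sqrt{71541 - 262 i \sqrt{695}}$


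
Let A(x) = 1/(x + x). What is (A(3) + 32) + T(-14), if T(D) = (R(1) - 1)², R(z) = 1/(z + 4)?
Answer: 4921/150 ≈ 32.807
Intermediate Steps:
R(z) = 1/(4 + z)
T(D) = 16/25 (T(D) = (1/(4 + 1) - 1)² = (1/5 - 1)² = (⅕ - 1)² = (-⅘)² = 16/25)
A(x) = 1/(2*x)
(A(3) + 32) + T(-14) = ((½)/3 + 32) + 16/25 = ((½)*(⅓) + 32) + 16/25 = (⅙ + 32) + 16/25 = 193/6 + 16/25 = 4921/150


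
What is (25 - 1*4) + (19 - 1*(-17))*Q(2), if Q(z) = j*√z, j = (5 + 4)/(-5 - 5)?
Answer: 21 - 162*√2/5 ≈ -24.821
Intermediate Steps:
j = -9/10 (j = 9/(-10) = 9*(-⅒) = -9/10 ≈ -0.90000)
Q(z) = -9*√z/10
(25 - 1*4) + (19 - 1*(-17))*Q(2) = (25 - 1*4) + (19 - 1*(-17))*(-9*√2/10) = (25 - 4) + (19 + 17)*(-9*√2/10) = 21 + 36*(-9*√2/10) = 21 - 162*√2/5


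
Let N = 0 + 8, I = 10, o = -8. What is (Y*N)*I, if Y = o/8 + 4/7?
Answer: -240/7 ≈ -34.286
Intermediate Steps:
N = 8
Y = -3/7 (Y = -8/8 + 4/7 = -8*1/8 + 4*(1/7) = -1 + 4/7 = -3/7 ≈ -0.42857)
(Y*N)*I = -3/7*8*10 = -24/7*10 = -240/7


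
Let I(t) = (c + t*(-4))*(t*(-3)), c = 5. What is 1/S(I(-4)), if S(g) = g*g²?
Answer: 1/16003008 ≈ 6.2488e-8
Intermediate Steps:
I(t) = -3*t*(5 - 4*t) (I(t) = (5 + t*(-4))*(t*(-3)) = (5 - 4*t)*(-3*t) = -3*t*(5 - 4*t))
S(g) = g³
1/S(I(-4)) = 1/((3*(-4)*(-5 + 4*(-4)))³) = 1/((3*(-4)*(-5 - 16))³) = 1/((3*(-4)*(-21))³) = 1/(252³) = 1/16003008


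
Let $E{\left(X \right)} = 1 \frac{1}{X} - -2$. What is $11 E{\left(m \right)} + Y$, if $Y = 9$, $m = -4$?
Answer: $\frac{113}{4} \approx 28.25$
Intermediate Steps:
$E{\left(X \right)} = 2 + \frac{1}{X}$ ($E{\left(X \right)} = \frac{1}{X} + 2 = 2 + \frac{1}{X}$)
$11 E{\left(m \right)} + Y = 11 \left(2 + \frac{1}{-4}\right) + 9 = 11 \left(2 - \frac{1}{4}\right) + 9 = 11 \cdot \frac{7}{4} + 9 = \frac{77}{4} + 9 = \frac{113}{4}$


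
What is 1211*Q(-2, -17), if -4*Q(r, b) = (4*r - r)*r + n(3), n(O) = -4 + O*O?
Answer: -20587/4 ≈ -5146.8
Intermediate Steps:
n(O) = -4 + O²
Q(r, b) = -5/4 - 3*r²/4 (Q(r, b) = -((4*r - r)*r + (-4 + 3²))/4 = -((3*r)*r + (-4 + 9))/4 = -(3*r² + 5)/4 = -(5 + 3*r²)/4 = -5/4 - 3*r²/4)
1211*Q(-2, -17) = 1211*(-5/4 - ¾*(-2)²) = 1211*(-5/4 - ¾*4) = 1211*(-5/4 - 3) = 1211*(-17/4) = -20587/4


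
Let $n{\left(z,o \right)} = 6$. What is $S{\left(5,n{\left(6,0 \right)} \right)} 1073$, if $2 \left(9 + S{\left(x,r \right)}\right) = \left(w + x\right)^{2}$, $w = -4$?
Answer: $- \frac{18241}{2} \approx -9120.5$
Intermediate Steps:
$S{\left(x,r \right)} = -9 + \frac{\left(-4 + x\right)^{2}}{2}$
$S{\left(5,n{\left(6,0 \right)} \right)} 1073 = \left(-9 + \frac{\left(-4 + 5\right)^{2}}{2}\right) 1073 = \left(-9 + \frac{1^{2}}{2}\right) 1073 = \left(-9 + \frac{1}{2} \cdot 1\right) 1073 = \left(-9 + \frac{1}{2}\right) 1073 = \left(- \frac{17}{2}\right) 1073 = - \frac{18241}{2}$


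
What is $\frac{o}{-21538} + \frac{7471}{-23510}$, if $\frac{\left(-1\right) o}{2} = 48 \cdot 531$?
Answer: $\frac{518767681}{253179190} \approx 2.049$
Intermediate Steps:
$o = -50976$ ($o = - 2 \cdot 48 \cdot 531 = \left(-2\right) 25488 = -50976$)
$\frac{o}{-21538} + \frac{7471}{-23510} = - \frac{50976}{-21538} + \frac{7471}{-23510} = \left(-50976\right) \left(- \frac{1}{21538}\right) + 7471 \left(- \frac{1}{23510}\right) = \frac{25488}{10769} - \frac{7471}{23510} = \frac{518767681}{253179190}$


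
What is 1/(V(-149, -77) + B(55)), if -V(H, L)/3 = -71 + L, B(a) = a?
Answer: 1/499 ≈ 0.0020040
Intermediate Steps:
V(H, L) = 213 - 3*L (V(H, L) = -3*(-71 + L) = 213 - 3*L)
1/(V(-149, -77) + B(55)) = 1/((213 - 3*(-77)) + 55) = 1/((213 + 231) + 55) = 1/(444 + 55) = 1/499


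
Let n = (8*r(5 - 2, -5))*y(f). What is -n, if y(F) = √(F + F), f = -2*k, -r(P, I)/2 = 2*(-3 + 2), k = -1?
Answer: -64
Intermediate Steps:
r(P, I) = 4 (r(P, I) = -4*(-3 + 2) = -4*(-1) = -2*(-2) = 4)
f = 2 (f = -2*(-1) = 2)
y(F) = √2*√F (y(F) = √(2*F) = √2*√F)
n = 64 (n = (8*4)*(√2*√2) = 32*2 = 64)
-n = -1*64 = -64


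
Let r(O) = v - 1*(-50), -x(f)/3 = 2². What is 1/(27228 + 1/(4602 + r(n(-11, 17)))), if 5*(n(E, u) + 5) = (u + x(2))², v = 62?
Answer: 4714/128352793 ≈ 3.6727e-5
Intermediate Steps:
x(f) = -12 (x(f) = -3*2² = -3*4 = -12)
n(E, u) = -5 + (-12 + u)²/5 (n(E, u) = -5 + (u - 12)²/5 = -5 + (-12 + u)²/5)
r(O) = 112 (r(O) = 62 - 1*(-50) = 62 + 50 = 112)
1/(27228 + 1/(4602 + r(n(-11, 17)))) = 1/(27228 + 1/(4602 + 112)) = 1/(27228 + 1/4714) = 1/(128352793/4714) = 4714/128352793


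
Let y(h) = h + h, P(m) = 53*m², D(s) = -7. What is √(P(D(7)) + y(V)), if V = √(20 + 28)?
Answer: √(2597 + 8*√3) ≈ 51.097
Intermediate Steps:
V = 4*√3 (V = √48 = 4*√3 ≈ 6.9282)
y(h) = 2*h
√(P(D(7)) + y(V)) = √(53*(-7)² + 2*(4*√3)) = √(53*49 + 8*√3) = √(2597 + 8*√3)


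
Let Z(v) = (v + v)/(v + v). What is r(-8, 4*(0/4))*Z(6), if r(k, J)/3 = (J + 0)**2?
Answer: 0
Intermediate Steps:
Z(v) = 1 (Z(v) = (2*v)/((2*v)) = (2*v)*(1/(2*v)) = 1)
r(k, J) = 3*J**2 (r(k, J) = 3*(J + 0)**2 = 3*J**2)
r(-8, 4*(0/4))*Z(6) = (3*(4*(0/4))**2)*1 = (3*(4*(0*(1/4)))**2)*1 = (3*(4*0)**2)*1 = (3*0**2)*1 = (3*0)*1 = 0*1 = 0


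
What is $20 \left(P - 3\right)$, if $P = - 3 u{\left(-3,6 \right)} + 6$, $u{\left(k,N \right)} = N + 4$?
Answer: $-540$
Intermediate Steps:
$u{\left(k,N \right)} = 4 + N$
$P = -24$ ($P = - 3 \left(4 + 6\right) + 6 = \left(-3\right) 10 + 6 = -30 + 6 = -24$)
$20 \left(P - 3\right) = 20 \left(-24 - 3\right) = 20 \left(-27\right) = -540$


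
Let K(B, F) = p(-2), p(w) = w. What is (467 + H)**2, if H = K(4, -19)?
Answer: 216225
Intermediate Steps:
K(B, F) = -2
H = -2
(467 + H)**2 = (467 - 2)**2 = 465**2 = 216225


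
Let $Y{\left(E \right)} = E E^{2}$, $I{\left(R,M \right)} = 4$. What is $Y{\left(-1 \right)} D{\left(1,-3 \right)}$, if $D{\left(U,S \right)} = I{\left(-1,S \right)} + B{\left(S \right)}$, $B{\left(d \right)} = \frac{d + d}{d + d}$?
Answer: $-5$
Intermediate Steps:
$B{\left(d \right)} = 1$ ($B{\left(d \right)} = \frac{2 d}{2 d} = 2 d \frac{1}{2 d} = 1$)
$D{\left(U,S \right)} = 5$ ($D{\left(U,S \right)} = 4 + 1 = 5$)
$Y{\left(E \right)} = E^{3}$
$Y{\left(-1 \right)} D{\left(1,-3 \right)} = \left(-1\right)^{3} \cdot 5 = \left(-1\right) 5 = -5$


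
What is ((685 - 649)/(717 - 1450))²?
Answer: 1296/537289 ≈ 0.0024121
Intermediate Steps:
((685 - 649)/(717 - 1450))² = (36/(-733))² = (36*(-1/733))² = (-36/733)² = 1296/537289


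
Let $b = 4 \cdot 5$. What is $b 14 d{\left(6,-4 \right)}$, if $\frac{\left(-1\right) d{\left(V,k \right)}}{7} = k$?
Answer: $7840$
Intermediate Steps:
$d{\left(V,k \right)} = - 7 k$
$b = 20$
$b 14 d{\left(6,-4 \right)} = 20 \cdot 14 \left(\left(-7\right) \left(-4\right)\right) = 280 \cdot 28 = 7840$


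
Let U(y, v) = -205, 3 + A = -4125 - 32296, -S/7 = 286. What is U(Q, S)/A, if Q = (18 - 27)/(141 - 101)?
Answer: 205/36424 ≈ 0.0056282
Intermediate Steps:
S = -2002 (S = -7*286 = -2002)
Q = -9/40 ≈ -0.22500
A = -36424 (A = -3 + (-4125 - 32296) = -3 - 36421 = -36424)
U(Q, S)/A = -205/(-36424) = -205*(-1/36424) = 205/36424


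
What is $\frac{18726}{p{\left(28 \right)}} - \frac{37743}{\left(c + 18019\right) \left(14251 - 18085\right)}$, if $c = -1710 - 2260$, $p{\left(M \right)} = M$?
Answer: $\frac{857700520}{1282473} \approx 668.79$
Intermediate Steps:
$c = -3970$
$\frac{18726}{p{\left(28 \right)}} - \frac{37743}{\left(c + 18019\right) \left(14251 - 18085\right)} = \frac{18726}{28} - \frac{37743}{\left(-3970 + 18019\right) \left(14251 - 18085\right)} = 18726 \cdot \frac{1}{28} - \frac{37743}{14049 \left(-3834\right)} = \frac{9363}{14} - \frac{37743}{-53863866} = \frac{9363}{14} - - \frac{12581}{17954622} = \frac{9363}{14} + \frac{12581}{17954622} = \frac{857700520}{1282473}$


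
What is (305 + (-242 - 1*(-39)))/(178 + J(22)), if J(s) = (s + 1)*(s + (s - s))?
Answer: 17/114 ≈ 0.14912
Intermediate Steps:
J(s) = s*(1 + s) (J(s) = (1 + s)*(s + 0) = (1 + s)*s = s*(1 + s))
(305 + (-242 - 1*(-39)))/(178 + J(22)) = (305 + (-242 - 1*(-39)))/(178 + 22*(1 + 22)) = (305 + (-242 + 39))/(178 + 22*23) = (305 - 203)/(178 + 506) = 102/684 = 102*(1/684) = 17/114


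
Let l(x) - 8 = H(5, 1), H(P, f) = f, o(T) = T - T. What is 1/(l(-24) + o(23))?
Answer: ⅑ ≈ 0.11111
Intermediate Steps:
o(T) = 0
l(x) = 9 (l(x) = 8 + 1 = 9)
1/(l(-24) + o(23)) = 1/(9 + 0) = 1/9 = ⅑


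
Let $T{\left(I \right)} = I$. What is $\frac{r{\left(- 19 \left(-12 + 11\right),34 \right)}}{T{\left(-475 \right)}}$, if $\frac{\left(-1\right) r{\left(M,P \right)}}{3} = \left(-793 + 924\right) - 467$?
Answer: $- \frac{1008}{475} \approx -2.1221$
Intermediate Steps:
$r{\left(M,P \right)} = 1008$ ($r{\left(M,P \right)} = - 3 \left(\left(-793 + 924\right) - 467\right) = - 3 \left(131 - 467\right) = \left(-3\right) \left(-336\right) = 1008$)
$\frac{r{\left(- 19 \left(-12 + 11\right),34 \right)}}{T{\left(-475 \right)}} = \frac{1008}{-475} = 1008 \left(- \frac{1}{475}\right) = - \frac{1008}{475}$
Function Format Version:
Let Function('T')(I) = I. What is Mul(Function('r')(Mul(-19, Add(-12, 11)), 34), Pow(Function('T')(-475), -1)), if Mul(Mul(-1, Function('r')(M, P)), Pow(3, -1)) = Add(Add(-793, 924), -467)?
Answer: Rational(-1008, 475) ≈ -2.1221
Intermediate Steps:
Function('r')(M, P) = 1008 (Function('r')(M, P) = Mul(-3, Add(Add(-793, 924), -467)) = Mul(-3, Add(131, -467)) = Mul(-3, -336) = 1008)
Mul(Function('r')(Mul(-19, Add(-12, 11)), 34), Pow(Function('T')(-475), -1)) = Mul(1008, Pow(-475, -1)) = Mul(1008, Rational(-1, 475)) = Rational(-1008, 475)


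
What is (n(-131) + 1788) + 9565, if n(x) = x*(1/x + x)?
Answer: 28515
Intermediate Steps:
n(x) = x*(x + 1/x)
(n(-131) + 1788) + 9565 = ((1 + (-131)²) + 1788) + 9565 = ((1 + 17161) + 1788) + 9565 = (17162 + 1788) + 9565 = 18950 + 9565 = 28515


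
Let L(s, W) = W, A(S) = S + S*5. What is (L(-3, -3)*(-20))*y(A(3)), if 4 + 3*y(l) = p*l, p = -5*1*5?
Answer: -9080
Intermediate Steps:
A(S) = 6*S (A(S) = S + 5*S = 6*S)
p = -25 (p = -5*5 = -25)
y(l) = -4/3 - 25*l/3 (y(l) = -4/3 + (-25*l)/3 = -4/3 - 25*l/3)
(L(-3, -3)*(-20))*y(A(3)) = (-3*(-20))*(-4/3 - 50*3) = 60*(-4/3 - 25/3*18) = 60*(-4/3 - 150) = 60*(-454/3) = -9080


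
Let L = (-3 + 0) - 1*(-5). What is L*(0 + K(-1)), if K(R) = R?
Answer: -2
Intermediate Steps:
L = 2 (L = -3 + 5 = 2)
L*(0 + K(-1)) = 2*(0 - 1) = 2*(-1) = -2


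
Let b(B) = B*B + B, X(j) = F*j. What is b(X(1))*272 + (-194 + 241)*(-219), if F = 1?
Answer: -9749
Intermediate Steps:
X(j) = j (X(j) = 1*j = j)
b(B) = B + B**2 (b(B) = B**2 + B = B + B**2)
b(X(1))*272 + (-194 + 241)*(-219) = (1*(1 + 1))*272 + (-194 + 241)*(-219) = (1*2)*272 + 47*(-219) = 2*272 - 10293 = 544 - 10293 = -9749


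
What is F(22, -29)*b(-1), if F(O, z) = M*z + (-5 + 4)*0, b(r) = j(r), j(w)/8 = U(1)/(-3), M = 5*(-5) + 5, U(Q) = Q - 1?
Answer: 0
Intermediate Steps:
U(Q) = -1 + Q
M = -20 (M = -25 + 5 = -20)
j(w) = 0 (j(w) = 8*((-1 + 1)/(-3)) = 8*(0*(-⅓)) = 8*0 = 0)
b(r) = 0
F(O, z) = -20*z (F(O, z) = -20*z + (-5 + 4)*0 = -20*z - 1*0 = -20*z + 0 = -20*z)
F(22, -29)*b(-1) = -20*(-29)*0 = 580*0 = 0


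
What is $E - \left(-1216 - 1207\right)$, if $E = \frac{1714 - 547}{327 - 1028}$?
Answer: $\frac{1697356}{701} \approx 2421.3$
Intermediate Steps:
$E = - \frac{1167}{701}$ ($E = \frac{1167}{-701} = 1167 \left(- \frac{1}{701}\right) = - \frac{1167}{701} \approx -1.6648$)
$E - \left(-1216 - 1207\right) = - \frac{1167}{701} - \left(-1216 - 1207\right) = - \frac{1167}{701} - -2423 = - \frac{1167}{701} + 2423 = \frac{1697356}{701}$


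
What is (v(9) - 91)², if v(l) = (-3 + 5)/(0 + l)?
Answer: 667489/81 ≈ 8240.6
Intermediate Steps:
v(l) = 2/l
(v(9) - 91)² = (2/9 - 91)² = (-817/9)² = 667489/81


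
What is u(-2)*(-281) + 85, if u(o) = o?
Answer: 647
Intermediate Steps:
u(-2)*(-281) + 85 = -2*(-281) + 85 = 562 + 85 = 647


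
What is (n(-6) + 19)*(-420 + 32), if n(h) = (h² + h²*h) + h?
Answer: 64796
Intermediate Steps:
n(h) = h + h² + h³ (n(h) = (h² + h³) + h = h + h² + h³)
(n(-6) + 19)*(-420 + 32) = (-6*(1 - 6 + (-6)²) + 19)*(-420 + 32) = (-6*(1 - 6 + 36) + 19)*(-388) = (-6*31 + 19)*(-388) = (-186 + 19)*(-388) = -167*(-388) = 64796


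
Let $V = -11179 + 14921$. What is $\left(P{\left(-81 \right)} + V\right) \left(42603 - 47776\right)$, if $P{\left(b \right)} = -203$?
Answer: $-18307247$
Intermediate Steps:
$V = 3742$
$\left(P{\left(-81 \right)} + V\right) \left(42603 - 47776\right) = \left(-203 + 3742\right) \left(42603 - 47776\right) = 3539 \left(-5173\right) = -18307247$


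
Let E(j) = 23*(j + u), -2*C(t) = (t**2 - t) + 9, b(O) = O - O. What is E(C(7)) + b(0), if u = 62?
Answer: 1679/2 ≈ 839.50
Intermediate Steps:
b(O) = 0
C(t) = -9/2 + t/2 - t**2/2 (C(t) = -((t**2 - t) + 9)/2 = -(9 + t**2 - t)/2 = -9/2 + t/2 - t**2/2)
E(j) = 1426 + 23*j (E(j) = 23*(j + 62) = 23*(62 + j) = 1426 + 23*j)
E(C(7)) + b(0) = (1426 + 23*(-9/2 + (1/2)*7 - 1/2*7**2)) + 0 = (1426 + 23*(-9/2 + 7/2 - 1/2*49)) + 0 = (1426 + 23*(-9/2 + 7/2 - 49/2)) + 0 = (1426 + 23*(-51/2)) + 0 = (1426 - 1173/2) + 0 = 1679/2 + 0 = 1679/2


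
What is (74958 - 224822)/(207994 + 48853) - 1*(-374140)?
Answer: 96096586716/256847 ≈ 3.7414e+5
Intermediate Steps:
(74958 - 224822)/(207994 + 48853) - 1*(-374140) = -149864/256847 + 374140 = 96096586716/256847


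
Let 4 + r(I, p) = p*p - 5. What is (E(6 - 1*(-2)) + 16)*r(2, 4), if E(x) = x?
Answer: 168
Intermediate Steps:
r(I, p) = -9 + p² (r(I, p) = -4 + (p*p - 5) = -4 + (p² - 5) = -4 + (-5 + p²) = -9 + p²)
(E(6 - 1*(-2)) + 16)*r(2, 4) = ((6 - 1*(-2)) + 16)*(-9 + 4²) = ((6 + 2) + 16)*(-9 + 16) = (8 + 16)*7 = 24*7 = 168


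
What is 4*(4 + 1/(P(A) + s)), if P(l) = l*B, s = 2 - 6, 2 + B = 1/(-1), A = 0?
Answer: 15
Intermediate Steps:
B = -3 (B = -2 + 1/(-1) = -2 + 1*(-1) = -2 - 1 = -3)
s = -4
P(l) = -3*l (P(l) = l*(-3) = -3*l)
4*(4 + 1/(P(A) + s)) = 4*(4 + 1/(-3*0 - 4)) = 4*(4 + 1/(0 - 4)) = 4*(4 + 1/(-4)) = 4*(4 - 1/4) = 4*(15/4) = 15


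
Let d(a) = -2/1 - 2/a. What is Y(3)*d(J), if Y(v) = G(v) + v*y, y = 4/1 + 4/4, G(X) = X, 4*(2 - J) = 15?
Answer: -108/7 ≈ -15.429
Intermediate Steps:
J = -7/4 (J = 2 - ¼*15 = 2 - 15/4 = -7/4 ≈ -1.7500)
d(a) = -2 - 2/a (d(a) = -2*1 - 2/a = -2 - 2/a)
y = 5 (y = 4*1 + 4*(¼) = 4 + 1 = 5)
Y(v) = 6*v (Y(v) = v + v*5 = v + 5*v = 6*v)
Y(3)*d(J) = (6*3)*(-2 - 2/(-7/4)) = 18*(-2 - 2*(-4/7)) = 18*(-2 + 8/7) = 18*(-6/7) = -108/7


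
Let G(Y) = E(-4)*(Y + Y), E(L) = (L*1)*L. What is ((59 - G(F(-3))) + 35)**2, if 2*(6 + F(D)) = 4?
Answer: 49284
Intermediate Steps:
E(L) = L**2 (E(L) = L*L = L**2)
F(D) = -4 (F(D) = -6 + (1/2)*4 = -6 + 2 = -4)
G(Y) = 32*Y (G(Y) = (-4)**2*(Y + Y) = 16*(2*Y) = 32*Y)
((59 - G(F(-3))) + 35)**2 = ((59 - 32*(-4)) + 35)**2 = ((59 - 1*(-128)) + 35)**2 = ((59 + 128) + 35)**2 = (187 + 35)**2 = 222**2 = 49284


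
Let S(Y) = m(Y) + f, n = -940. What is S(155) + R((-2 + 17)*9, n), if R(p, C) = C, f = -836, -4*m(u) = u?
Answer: -7259/4 ≈ -1814.8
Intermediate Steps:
m(u) = -u/4
S(Y) = -836 - Y/4 (S(Y) = -Y/4 - 836 = -836 - Y/4)
S(155) + R((-2 + 17)*9, n) = (-836 - ¼*155) - 940 = (-836 - 155/4) - 940 = -3499/4 - 940 = -7259/4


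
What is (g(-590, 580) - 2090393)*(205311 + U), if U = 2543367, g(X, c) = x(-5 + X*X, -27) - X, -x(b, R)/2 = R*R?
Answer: -5748203102958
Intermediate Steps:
x(b, R) = -2*R**2 (x(b, R) = -2*R*R = -2*R**2)
g(X, c) = -1458 - X (g(X, c) = -2*(-27)**2 - X = -2*729 - X = -1458 - X)
(g(-590, 580) - 2090393)*(205311 + U) = ((-1458 - 1*(-590)) - 2090393)*(205311 + 2543367) = ((-1458 + 590) - 2090393)*2748678 = (-868 - 2090393)*2748678 = -2091261*2748678 = -5748203102958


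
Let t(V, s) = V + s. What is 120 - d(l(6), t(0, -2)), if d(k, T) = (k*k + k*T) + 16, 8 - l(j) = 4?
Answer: 96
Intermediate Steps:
l(j) = 4 (l(j) = 8 - 1*4 = 8 - 4 = 4)
d(k, T) = 16 + k**2 + T*k (d(k, T) = (k**2 + T*k) + 16 = 16 + k**2 + T*k)
120 - d(l(6), t(0, -2)) = 120 - (16 + 4**2 + (0 - 2)*4) = 120 - (16 + 16 - 2*4) = 120 - (16 + 16 - 8) = 120 - 1*24 = 120 - 24 = 96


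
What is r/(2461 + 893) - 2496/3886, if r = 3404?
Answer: 1214090/3258411 ≈ 0.37260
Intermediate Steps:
r/(2461 + 893) - 2496/3886 = 3404/(2461 + 893) - 2496/3886 = 3404/3354 - 2496*1/3886 = 3404*(1/3354) - 1248/1943 = 1702/1677 - 1248/1943 = 1214090/3258411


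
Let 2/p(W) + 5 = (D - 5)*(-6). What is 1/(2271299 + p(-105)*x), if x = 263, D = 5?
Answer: 5/11355969 ≈ 4.4030e-7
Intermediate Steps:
p(W) = -2/5 (p(W) = 2/(-5 + (5 - 5)*(-6)) = 2/(-5 + 0*(-6)) = 2/(-5 + 0) = 2/(-5) = 2*(-1/5) = -2/5)
1/(2271299 + p(-105)*x) = 1/(2271299 - 2/5*263) = 1/(2271299 - 526/5) = 1/(11355969/5) = 5/11355969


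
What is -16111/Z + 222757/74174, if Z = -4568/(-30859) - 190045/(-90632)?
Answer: -3340841221823798165/465709294073794 ≈ -7173.7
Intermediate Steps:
Z = 6278605631/2796812888 (Z = -4568*(-1/30859) - 190045*(-1/90632) = 4568/30859 + 190045/90632 = 6278605631/2796812888 ≈ 2.2449)
-16111/Z + 222757/74174 = -16111/6278605631/2796812888 + 222757/74174 = -16111*2796812888/6278605631 + 222757*(1/74174) = -45059452438568/6278605631 + 222757/74174 = -3340841221823798165/465709294073794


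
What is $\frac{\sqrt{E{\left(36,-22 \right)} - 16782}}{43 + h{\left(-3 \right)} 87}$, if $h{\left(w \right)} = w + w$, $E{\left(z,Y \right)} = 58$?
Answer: $- \frac{2 i \sqrt{4181}}{479} \approx - 0.26998 i$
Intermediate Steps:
$h{\left(w \right)} = 2 w$
$\frac{\sqrt{E{\left(36,-22 \right)} - 16782}}{43 + h{\left(-3 \right)} 87} = \frac{\sqrt{58 - 16782}}{43 + 2 \left(-3\right) 87} = \frac{\sqrt{-16724}}{43 - 522} = \frac{2 i \sqrt{4181}}{43 - 522} = \frac{2 i \sqrt{4181}}{-479} = 2 i \sqrt{4181} \left(- \frac{1}{479}\right) = - \frac{2 i \sqrt{4181}}{479}$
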